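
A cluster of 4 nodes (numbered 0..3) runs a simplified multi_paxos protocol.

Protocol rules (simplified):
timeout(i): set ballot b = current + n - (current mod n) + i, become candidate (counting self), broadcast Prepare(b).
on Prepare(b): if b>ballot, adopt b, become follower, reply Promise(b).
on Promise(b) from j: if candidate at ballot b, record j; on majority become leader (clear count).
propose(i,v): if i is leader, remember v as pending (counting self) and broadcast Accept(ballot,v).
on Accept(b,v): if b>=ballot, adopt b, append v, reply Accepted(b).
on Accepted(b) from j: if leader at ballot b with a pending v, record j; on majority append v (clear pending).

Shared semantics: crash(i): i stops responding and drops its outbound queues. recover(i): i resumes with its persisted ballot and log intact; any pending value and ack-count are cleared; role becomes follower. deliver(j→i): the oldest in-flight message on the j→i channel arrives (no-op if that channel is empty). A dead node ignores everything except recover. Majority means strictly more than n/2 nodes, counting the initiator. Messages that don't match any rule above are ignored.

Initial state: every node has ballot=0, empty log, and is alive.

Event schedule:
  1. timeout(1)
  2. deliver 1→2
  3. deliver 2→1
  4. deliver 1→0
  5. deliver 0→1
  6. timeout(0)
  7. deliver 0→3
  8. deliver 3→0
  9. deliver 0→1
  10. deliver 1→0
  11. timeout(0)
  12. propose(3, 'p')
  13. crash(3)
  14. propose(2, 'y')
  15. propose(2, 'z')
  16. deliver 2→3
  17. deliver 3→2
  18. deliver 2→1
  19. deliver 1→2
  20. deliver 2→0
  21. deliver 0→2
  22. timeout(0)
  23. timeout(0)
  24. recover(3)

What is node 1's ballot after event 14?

8

step 1 timeout(1): 1={cand,b=5,log=-}
step 2 deliver 1→2: 2={foll,b=5,log=-}
step 3 deliver 2→1: —
step 4 deliver 1→0: 0={foll,b=5,log=-}
step 5 deliver 0→1: 1={lead,b=5,log=-}
step 6 timeout(0): 0={cand,b=8,log=-}
step 7 deliver 0→3: 3={foll,b=8,log=-}
step 8 deliver 3→0: —
step 9 deliver 0→1: 1={foll,b=8,log=-}
step 10 deliver 1→0: 0={lead,b=8,log=-}
step 11 timeout(0): 0={cand,b=12,log=-}
step 12 propose(3,'p'): —
step 13 crash(3): 3={✗foll,b=8,log=-}
step 14 propose(2,'y'): —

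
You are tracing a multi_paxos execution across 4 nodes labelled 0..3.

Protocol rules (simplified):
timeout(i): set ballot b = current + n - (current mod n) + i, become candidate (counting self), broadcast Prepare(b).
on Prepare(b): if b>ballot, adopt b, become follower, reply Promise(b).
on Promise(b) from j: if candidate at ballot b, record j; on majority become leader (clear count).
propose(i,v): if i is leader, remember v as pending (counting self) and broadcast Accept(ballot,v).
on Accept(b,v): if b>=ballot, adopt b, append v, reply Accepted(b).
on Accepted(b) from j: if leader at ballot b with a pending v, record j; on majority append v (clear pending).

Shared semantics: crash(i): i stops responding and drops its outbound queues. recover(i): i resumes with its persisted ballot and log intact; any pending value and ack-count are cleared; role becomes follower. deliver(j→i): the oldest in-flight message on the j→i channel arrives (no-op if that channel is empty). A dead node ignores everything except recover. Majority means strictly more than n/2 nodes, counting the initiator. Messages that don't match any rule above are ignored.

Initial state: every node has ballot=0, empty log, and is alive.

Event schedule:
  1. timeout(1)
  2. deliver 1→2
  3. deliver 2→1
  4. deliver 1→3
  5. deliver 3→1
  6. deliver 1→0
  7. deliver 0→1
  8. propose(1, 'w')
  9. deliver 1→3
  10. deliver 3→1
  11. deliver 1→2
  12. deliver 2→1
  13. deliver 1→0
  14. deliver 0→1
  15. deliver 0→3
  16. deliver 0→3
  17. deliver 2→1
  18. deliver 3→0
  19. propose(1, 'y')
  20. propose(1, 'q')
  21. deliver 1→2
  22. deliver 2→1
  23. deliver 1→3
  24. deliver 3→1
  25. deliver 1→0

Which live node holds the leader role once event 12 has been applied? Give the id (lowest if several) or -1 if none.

1

1. timeout(1):  <1:cand b5 ->
2. deliver 1→2:  <2:foll b5 ->
3. deliver 2→1:  nop
4. deliver 1→3:  <3:foll b5 ->
5. deliver 3→1:  <1:lead b5 ->
6. deliver 1→0:  <0:foll b5 ->
7. deliver 0→1:  nop
8. propose(1,'w'):  nop
9. deliver 1→3:  <3:foll b5 w>
10. deliver 3→1:  nop
11. deliver 1→2:  <2:foll b5 w>
12. deliver 2→1:  <1:lead b5 w>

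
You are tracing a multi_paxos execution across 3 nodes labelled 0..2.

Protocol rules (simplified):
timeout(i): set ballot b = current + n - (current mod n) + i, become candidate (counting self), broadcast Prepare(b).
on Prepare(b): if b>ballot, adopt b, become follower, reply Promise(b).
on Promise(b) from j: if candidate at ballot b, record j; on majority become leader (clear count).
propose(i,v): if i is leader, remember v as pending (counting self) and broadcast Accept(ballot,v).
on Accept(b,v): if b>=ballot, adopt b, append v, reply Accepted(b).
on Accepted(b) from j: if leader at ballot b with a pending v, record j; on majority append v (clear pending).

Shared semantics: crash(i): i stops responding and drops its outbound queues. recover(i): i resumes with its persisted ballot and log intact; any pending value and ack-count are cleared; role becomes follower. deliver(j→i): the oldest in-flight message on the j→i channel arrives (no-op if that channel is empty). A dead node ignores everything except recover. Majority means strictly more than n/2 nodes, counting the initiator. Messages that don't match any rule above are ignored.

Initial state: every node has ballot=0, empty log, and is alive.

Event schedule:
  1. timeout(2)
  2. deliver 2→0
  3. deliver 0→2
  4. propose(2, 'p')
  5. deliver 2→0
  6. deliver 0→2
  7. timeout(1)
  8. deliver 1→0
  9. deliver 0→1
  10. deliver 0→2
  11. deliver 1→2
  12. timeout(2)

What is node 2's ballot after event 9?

5

1. timeout(2):  <2:cand b5 ->
2. deliver 2→0:  <0:foll b5 ->
3. deliver 0→2:  <2:lead b5 ->
4. propose(2,'p'):  nop
5. deliver 2→0:  <0:foll b5 p>
6. deliver 0→2:  <2:lead b5 p>
7. timeout(1):  <1:cand b4 ->
8. deliver 1→0:  nop
9. deliver 0→1:  nop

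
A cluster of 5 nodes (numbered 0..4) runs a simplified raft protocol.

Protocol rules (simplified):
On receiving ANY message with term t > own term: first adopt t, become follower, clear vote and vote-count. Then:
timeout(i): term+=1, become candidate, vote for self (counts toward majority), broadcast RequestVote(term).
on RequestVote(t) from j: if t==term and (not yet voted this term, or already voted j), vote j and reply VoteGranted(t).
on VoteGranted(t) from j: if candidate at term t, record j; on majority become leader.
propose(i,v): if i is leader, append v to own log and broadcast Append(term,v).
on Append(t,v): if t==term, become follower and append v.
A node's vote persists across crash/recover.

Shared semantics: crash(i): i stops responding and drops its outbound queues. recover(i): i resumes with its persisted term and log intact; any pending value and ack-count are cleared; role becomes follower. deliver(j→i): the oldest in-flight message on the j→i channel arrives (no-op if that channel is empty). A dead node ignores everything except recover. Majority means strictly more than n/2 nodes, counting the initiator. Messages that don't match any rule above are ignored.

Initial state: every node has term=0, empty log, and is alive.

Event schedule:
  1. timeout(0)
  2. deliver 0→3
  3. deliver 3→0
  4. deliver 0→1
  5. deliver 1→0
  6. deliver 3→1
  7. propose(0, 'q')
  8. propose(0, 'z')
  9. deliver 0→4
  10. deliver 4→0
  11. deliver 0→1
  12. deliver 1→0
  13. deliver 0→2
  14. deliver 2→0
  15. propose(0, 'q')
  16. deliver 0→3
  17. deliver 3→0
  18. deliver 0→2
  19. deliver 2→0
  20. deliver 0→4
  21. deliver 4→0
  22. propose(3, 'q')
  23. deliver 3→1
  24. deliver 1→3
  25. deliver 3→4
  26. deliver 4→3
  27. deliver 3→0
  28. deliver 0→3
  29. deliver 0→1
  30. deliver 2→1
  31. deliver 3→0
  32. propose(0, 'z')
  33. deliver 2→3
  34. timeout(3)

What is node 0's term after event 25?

1

step 1 timeout(0): 0={cand,t=1,log=-}
step 2 deliver 0→3: 3={foll,t=1,log=-}
step 3 deliver 3→0: —
step 4 deliver 0→1: 1={foll,t=1,log=-}
step 5 deliver 1→0: 0={lead,t=1,log=-}
step 6 deliver 3→1: —
step 7 propose(0,'q'): 0={lead,t=1,log=q}
step 8 propose(0,'z'): 0={lead,t=1,log=q,z}
step 9 deliver 0→4: 4={foll,t=1,log=-}
step 10 deliver 4→0: —
step 11 deliver 0→1: 1={foll,t=1,log=q}
step 12 deliver 1→0: —
step 13 deliver 0→2: 2={foll,t=1,log=-}
step 14 deliver 2→0: —
step 15 propose(0,'q'): 0={lead,t=1,log=q,z,q}
step 16 deliver 0→3: 3={foll,t=1,log=q}
step 17 deliver 3→0: —
step 18 deliver 0→2: 2={foll,t=1,log=q}
step 19 deliver 2→0: —
step 20 deliver 0→4: 4={foll,t=1,log=q}
step 21 deliver 4→0: —
step 22 propose(3,'q'): —
step 23 deliver 3→1: —
step 24 deliver 1→3: —
step 25 deliver 3→4: —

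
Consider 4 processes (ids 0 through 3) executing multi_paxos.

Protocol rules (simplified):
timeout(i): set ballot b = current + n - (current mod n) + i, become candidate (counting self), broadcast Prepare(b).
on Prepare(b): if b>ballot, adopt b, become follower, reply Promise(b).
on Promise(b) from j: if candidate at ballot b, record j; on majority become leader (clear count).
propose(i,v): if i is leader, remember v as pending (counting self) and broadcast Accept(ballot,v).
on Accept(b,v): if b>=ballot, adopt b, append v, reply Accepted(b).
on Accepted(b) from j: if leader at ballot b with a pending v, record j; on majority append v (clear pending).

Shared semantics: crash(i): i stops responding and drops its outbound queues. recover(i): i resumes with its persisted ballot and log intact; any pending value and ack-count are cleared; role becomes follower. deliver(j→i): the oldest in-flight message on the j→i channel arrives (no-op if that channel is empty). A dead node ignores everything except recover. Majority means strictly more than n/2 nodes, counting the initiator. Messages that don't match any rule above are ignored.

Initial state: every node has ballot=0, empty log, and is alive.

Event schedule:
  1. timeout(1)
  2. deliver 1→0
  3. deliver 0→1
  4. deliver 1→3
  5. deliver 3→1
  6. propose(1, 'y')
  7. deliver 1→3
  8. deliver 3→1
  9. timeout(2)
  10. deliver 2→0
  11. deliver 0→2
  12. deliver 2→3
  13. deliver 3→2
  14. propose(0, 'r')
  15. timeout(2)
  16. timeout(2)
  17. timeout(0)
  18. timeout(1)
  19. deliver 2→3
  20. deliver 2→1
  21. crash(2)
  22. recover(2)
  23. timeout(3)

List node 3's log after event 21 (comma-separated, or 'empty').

y

step 1 timeout(1): 1={cand,b=5,log=-}
step 2 deliver 1→0: 0={foll,b=5,log=-}
step 3 deliver 0→1: —
step 4 deliver 1→3: 3={foll,b=5,log=-}
step 5 deliver 3→1: 1={lead,b=5,log=-}
step 6 propose(1,'y'): —
step 7 deliver 1→3: 3={foll,b=5,log=y}
step 8 deliver 3→1: —
step 9 timeout(2): 2={cand,b=6,log=-}
step 10 deliver 2→0: 0={foll,b=6,log=-}
step 11 deliver 0→2: —
step 12 deliver 2→3: 3={foll,b=6,log=y}
step 13 deliver 3→2: 2={lead,b=6,log=-}
step 14 propose(0,'r'): —
step 15 timeout(2): 2={cand,b=10,log=-}
step 16 timeout(2): 2={cand,b=14,log=-}
step 17 timeout(0): 0={cand,b=8,log=-}
step 18 timeout(1): 1={cand,b=9,log=-}
step 19 deliver 2→3: 3={foll,b=10,log=y}
step 20 deliver 2→1: —
step 21 crash(2): 2={✗cand,b=14,log=-}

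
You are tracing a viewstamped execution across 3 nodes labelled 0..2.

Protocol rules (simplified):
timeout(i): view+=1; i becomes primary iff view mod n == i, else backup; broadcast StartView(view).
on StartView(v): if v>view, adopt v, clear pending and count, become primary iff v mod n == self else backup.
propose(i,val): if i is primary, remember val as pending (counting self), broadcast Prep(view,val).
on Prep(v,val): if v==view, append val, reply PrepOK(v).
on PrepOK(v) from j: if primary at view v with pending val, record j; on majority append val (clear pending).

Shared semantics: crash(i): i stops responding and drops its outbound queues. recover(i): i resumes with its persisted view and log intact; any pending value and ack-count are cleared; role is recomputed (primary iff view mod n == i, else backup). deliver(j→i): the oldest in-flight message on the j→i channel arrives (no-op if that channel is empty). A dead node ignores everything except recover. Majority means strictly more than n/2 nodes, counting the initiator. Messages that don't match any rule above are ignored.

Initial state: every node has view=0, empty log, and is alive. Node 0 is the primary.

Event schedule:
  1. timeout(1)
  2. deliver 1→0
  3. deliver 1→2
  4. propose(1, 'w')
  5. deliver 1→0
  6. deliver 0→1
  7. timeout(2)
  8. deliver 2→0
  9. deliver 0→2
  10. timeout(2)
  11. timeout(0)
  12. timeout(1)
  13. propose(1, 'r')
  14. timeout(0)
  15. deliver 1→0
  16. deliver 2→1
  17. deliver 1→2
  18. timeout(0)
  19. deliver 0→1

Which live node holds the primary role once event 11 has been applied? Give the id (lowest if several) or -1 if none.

0

e1 timeout(1): 1[prim,v=1,-]
e2 deliver 1→0: 0[back,v=1,-]
e3 deliver 1→2: 2[back,v=1,-]
e4 propose(1,'w'): ·
e5 deliver 1→0: 0[back,v=1,w]
e6 deliver 0→1: 1[prim,v=1,w]
e7 timeout(2): 2[prim,v=2,-]
e8 deliver 2→0: 0[back,v=2,w]
e9 deliver 0→2: ·
e10 timeout(2): 2[back,v=3,-]
e11 timeout(0): 0[prim,v=3,w]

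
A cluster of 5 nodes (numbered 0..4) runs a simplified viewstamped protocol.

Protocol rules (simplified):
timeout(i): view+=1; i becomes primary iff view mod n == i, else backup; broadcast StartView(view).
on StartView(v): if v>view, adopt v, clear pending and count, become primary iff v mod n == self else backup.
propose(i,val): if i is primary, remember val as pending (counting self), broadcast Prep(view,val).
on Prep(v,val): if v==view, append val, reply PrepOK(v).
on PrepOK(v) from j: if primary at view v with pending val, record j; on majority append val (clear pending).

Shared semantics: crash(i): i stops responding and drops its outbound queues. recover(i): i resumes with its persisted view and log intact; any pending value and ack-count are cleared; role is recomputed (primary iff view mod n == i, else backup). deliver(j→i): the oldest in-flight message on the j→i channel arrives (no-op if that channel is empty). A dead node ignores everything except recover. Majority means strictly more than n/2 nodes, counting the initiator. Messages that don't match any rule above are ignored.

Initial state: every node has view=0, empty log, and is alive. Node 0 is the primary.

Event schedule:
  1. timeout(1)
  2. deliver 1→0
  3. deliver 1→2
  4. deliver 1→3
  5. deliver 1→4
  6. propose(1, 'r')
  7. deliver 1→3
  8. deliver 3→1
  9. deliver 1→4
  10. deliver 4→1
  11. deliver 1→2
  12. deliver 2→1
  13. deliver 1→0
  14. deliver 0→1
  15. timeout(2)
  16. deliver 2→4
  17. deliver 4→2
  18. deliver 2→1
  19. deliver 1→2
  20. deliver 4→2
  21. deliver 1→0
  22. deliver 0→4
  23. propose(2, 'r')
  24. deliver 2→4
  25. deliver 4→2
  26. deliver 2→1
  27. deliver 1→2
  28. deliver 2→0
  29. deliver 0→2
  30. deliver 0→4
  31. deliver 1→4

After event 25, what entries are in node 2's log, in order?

after 1 — timeout(1): n1:prim/v1/[-]
after 2 — deliver 1→0: n0:back/v1/[-]
after 3 — deliver 1→2: n2:back/v1/[-]
after 4 — deliver 1→3: n3:back/v1/[-]
after 5 — deliver 1→4: n4:back/v1/[-]
after 6 — propose(1,'r'): ·
after 7 — deliver 1→3: n3:back/v1/[r]
after 8 — deliver 3→1: ·
after 9 — deliver 1→4: n4:back/v1/[r]
after 10 — deliver 4→1: n1:prim/v1/[r]
after 11 — deliver 1→2: n2:back/v1/[r]
after 12 — deliver 2→1: ·
after 13 — deliver 1→0: n0:back/v1/[r]
after 14 — deliver 0→1: ·
after 15 — timeout(2): n2:prim/v2/[r]
after 16 — deliver 2→4: n4:back/v2/[r]
after 17 — deliver 4→2: ·
after 18 — deliver 2→1: n1:back/v2/[r]
after 19 — deliver 1→2: ·
after 20 — deliver 4→2: ·
after 21 — deliver 1→0: ·
after 22 — deliver 0→4: ·
after 23 — propose(2,'r'): ·
after 24 — deliver 2→4: n4:back/v2/[r,r]
after 25 — deliver 4→2: ·

r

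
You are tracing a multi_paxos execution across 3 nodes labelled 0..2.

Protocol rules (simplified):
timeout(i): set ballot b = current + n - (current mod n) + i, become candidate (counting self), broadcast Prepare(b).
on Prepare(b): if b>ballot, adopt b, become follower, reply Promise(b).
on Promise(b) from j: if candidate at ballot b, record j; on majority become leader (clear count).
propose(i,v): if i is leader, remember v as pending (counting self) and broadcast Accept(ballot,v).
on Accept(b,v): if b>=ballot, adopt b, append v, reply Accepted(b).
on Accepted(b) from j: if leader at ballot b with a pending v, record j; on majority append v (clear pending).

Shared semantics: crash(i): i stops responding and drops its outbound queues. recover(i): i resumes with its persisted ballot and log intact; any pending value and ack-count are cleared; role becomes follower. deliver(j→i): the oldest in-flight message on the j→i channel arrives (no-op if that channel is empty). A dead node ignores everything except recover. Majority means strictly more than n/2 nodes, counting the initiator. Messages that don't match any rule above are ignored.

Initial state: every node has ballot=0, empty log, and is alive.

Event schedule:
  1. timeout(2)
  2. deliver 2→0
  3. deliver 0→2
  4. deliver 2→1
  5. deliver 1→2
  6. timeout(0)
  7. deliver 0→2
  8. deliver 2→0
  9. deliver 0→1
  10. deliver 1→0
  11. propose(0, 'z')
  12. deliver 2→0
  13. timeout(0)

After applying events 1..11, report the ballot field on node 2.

[1] timeout(2) → N2(cand b5 [-])
[2] deliver 2→0 → N0(foll b5 [-])
[3] deliver 0→2 → N2(lead b5 [-])
[4] deliver 2→1 → N1(foll b5 [-])
[5] deliver 1→2 → ∅
[6] timeout(0) → N0(cand b6 [-])
[7] deliver 0→2 → N2(foll b6 [-])
[8] deliver 2→0 → N0(lead b6 [-])
[9] deliver 0→1 → N1(foll b6 [-])
[10] deliver 1→0 → ∅
[11] propose(0,'z') → ∅

6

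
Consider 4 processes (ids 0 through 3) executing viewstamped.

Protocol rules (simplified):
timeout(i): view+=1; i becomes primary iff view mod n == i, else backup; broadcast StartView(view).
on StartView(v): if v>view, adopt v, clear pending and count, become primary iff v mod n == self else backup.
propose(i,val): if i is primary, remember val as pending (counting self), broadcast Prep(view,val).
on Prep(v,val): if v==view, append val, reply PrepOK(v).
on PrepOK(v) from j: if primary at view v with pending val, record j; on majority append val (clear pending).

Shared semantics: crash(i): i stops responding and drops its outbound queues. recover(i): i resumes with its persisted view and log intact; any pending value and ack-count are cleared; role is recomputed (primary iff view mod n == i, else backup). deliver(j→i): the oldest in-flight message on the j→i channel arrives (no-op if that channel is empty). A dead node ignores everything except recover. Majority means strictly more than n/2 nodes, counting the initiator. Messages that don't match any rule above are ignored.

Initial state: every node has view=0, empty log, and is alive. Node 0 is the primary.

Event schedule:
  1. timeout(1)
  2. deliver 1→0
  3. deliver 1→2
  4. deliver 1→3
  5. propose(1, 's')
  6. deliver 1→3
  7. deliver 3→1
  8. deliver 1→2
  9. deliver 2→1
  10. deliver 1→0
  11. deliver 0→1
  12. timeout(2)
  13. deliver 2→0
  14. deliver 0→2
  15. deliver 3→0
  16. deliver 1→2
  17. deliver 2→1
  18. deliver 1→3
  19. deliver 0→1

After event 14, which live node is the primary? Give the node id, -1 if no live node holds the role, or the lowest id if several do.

after 1 — timeout(1): n1:prim/v1/[-]
after 2 — deliver 1→0: n0:back/v1/[-]
after 3 — deliver 1→2: n2:back/v1/[-]
after 4 — deliver 1→3: n3:back/v1/[-]
after 5 — propose(1,'s'): ·
after 6 — deliver 1→3: n3:back/v1/[s]
after 7 — deliver 3→1: ·
after 8 — deliver 1→2: n2:back/v1/[s]
after 9 — deliver 2→1: n1:prim/v1/[s]
after 10 — deliver 1→0: n0:back/v1/[s]
after 11 — deliver 0→1: ·
after 12 — timeout(2): n2:prim/v2/[s]
after 13 — deliver 2→0: n0:back/v2/[s]
after 14 — deliver 0→2: ·

1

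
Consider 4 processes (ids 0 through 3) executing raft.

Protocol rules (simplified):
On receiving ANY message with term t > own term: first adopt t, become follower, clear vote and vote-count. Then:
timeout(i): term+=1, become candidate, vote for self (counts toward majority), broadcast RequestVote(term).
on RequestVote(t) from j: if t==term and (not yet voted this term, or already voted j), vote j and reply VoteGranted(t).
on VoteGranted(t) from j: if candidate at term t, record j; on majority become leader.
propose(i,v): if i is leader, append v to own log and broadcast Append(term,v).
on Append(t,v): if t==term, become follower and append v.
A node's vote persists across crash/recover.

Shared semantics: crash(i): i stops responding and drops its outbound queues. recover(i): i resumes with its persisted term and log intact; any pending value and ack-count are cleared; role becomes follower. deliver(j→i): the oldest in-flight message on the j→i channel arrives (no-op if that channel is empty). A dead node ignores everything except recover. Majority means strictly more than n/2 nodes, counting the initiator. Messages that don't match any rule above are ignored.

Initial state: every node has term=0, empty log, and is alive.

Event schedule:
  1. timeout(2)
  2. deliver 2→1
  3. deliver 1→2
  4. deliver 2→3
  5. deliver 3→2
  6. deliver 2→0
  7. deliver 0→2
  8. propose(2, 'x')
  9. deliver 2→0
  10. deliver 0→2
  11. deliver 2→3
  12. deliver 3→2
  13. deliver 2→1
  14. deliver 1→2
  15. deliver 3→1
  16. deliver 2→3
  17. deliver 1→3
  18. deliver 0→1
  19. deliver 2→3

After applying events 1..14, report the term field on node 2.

step 1 timeout(2): 2={cand,t=1,log=-}
step 2 deliver 2→1: 1={foll,t=1,log=-}
step 3 deliver 1→2: —
step 4 deliver 2→3: 3={foll,t=1,log=-}
step 5 deliver 3→2: 2={lead,t=1,log=-}
step 6 deliver 2→0: 0={foll,t=1,log=-}
step 7 deliver 0→2: —
step 8 propose(2,'x'): 2={lead,t=1,log=x}
step 9 deliver 2→0: 0={foll,t=1,log=x}
step 10 deliver 0→2: —
step 11 deliver 2→3: 3={foll,t=1,log=x}
step 12 deliver 3→2: —
step 13 deliver 2→1: 1={foll,t=1,log=x}
step 14 deliver 1→2: —

1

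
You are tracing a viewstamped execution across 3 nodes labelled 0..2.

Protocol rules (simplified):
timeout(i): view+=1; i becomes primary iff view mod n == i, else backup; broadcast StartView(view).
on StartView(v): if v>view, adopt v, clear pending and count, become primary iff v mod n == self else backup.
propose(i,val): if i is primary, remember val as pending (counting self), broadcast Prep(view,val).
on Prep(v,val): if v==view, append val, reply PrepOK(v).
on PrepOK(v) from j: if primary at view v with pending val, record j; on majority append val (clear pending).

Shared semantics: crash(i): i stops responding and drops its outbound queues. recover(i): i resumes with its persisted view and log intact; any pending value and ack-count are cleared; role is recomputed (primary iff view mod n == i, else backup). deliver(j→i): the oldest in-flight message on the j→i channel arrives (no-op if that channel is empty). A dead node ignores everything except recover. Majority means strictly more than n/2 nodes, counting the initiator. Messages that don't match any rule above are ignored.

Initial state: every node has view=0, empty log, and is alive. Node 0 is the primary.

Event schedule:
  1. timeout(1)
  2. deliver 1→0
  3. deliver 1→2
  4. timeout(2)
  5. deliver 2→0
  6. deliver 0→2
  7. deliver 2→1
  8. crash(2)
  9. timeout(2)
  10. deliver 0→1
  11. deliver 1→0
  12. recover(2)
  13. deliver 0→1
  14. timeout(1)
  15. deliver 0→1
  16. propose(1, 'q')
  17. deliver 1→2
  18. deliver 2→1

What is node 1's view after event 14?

after 1 — timeout(1): n1:prim/v1/[-]
after 2 — deliver 1→0: n0:back/v1/[-]
after 3 — deliver 1→2: n2:back/v1/[-]
after 4 — timeout(2): n2:prim/v2/[-]
after 5 — deliver 2→0: n0:back/v2/[-]
after 6 — deliver 0→2: ·
after 7 — deliver 2→1: n1:back/v2/[-]
after 8 — crash(2): n2:✗prim/v2/[-]
after 9 — timeout(2): ·
after 10 — deliver 0→1: ·
after 11 — deliver 1→0: ·
after 12 — recover(2): n2:prim/v2/[-]
after 13 — deliver 0→1: ·
after 14 — timeout(1): n1:back/v3/[-]

3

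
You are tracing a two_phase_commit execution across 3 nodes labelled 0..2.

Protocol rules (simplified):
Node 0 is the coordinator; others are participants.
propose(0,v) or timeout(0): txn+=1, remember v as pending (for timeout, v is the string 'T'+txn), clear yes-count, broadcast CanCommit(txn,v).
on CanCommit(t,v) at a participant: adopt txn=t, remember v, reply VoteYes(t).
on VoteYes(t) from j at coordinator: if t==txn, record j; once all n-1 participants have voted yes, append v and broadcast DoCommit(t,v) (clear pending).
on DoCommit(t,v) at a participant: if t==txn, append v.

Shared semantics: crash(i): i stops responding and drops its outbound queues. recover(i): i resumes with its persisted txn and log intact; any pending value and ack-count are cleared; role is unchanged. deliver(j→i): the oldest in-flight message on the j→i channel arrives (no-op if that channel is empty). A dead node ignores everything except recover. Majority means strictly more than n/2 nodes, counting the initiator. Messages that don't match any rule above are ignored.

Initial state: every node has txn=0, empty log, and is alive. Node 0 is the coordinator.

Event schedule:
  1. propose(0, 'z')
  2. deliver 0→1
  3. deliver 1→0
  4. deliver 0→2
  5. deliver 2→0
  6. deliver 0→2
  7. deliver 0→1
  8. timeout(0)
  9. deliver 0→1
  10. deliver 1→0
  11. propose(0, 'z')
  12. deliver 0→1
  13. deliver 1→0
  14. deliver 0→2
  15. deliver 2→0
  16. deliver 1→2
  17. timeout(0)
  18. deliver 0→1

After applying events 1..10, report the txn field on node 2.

e1 propose(0,'z'): 0[coor,t=1,-]
e2 deliver 0→1: 1[part,t=1,-]
e3 deliver 1→0: ·
e4 deliver 0→2: 2[part,t=1,-]
e5 deliver 2→0: 0[coor,t=1,z]
e6 deliver 0→2: 2[part,t=1,z]
e7 deliver 0→1: 1[part,t=1,z]
e8 timeout(0): 0[coor,t=2,z]
e9 deliver 0→1: 1[part,t=2,z]
e10 deliver 1→0: ·

1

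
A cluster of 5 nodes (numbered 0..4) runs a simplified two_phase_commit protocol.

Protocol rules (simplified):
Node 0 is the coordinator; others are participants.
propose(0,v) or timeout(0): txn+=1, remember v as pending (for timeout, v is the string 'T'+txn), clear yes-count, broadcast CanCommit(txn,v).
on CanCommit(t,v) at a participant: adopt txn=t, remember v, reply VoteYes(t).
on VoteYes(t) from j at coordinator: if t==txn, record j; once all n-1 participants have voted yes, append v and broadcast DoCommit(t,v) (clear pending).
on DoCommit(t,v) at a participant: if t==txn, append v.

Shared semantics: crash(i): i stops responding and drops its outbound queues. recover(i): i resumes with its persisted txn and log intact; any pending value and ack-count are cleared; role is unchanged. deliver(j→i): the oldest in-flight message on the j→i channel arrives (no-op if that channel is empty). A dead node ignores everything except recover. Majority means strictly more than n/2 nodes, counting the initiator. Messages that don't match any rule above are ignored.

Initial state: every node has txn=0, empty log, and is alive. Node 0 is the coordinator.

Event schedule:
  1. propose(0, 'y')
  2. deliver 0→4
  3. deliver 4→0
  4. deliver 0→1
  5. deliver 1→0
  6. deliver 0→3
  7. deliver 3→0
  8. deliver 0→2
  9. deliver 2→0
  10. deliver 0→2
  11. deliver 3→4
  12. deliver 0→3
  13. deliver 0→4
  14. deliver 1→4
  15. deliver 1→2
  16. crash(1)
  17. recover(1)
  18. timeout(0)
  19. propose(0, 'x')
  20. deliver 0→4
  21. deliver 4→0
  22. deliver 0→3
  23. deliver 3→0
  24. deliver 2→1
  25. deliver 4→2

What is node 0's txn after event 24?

step 1 propose(0,'y'): 0={coor,t=1,log=-}
step 2 deliver 0→4: 4={part,t=1,log=-}
step 3 deliver 4→0: —
step 4 deliver 0→1: 1={part,t=1,log=-}
step 5 deliver 1→0: —
step 6 deliver 0→3: 3={part,t=1,log=-}
step 7 deliver 3→0: —
step 8 deliver 0→2: 2={part,t=1,log=-}
step 9 deliver 2→0: 0={coor,t=1,log=y}
step 10 deliver 0→2: 2={part,t=1,log=y}
step 11 deliver 3→4: —
step 12 deliver 0→3: 3={part,t=1,log=y}
step 13 deliver 0→4: 4={part,t=1,log=y}
step 14 deliver 1→4: —
step 15 deliver 1→2: —
step 16 crash(1): 1={✗part,t=1,log=-}
step 17 recover(1): 1={part,t=1,log=-}
step 18 timeout(0): 0={coor,t=2,log=y}
step 19 propose(0,'x'): 0={coor,t=3,log=y}
step 20 deliver 0→4: 4={part,t=2,log=y}
step 21 deliver 4→0: —
step 22 deliver 0→3: 3={part,t=2,log=y}
step 23 deliver 3→0: —
step 24 deliver 2→1: —

3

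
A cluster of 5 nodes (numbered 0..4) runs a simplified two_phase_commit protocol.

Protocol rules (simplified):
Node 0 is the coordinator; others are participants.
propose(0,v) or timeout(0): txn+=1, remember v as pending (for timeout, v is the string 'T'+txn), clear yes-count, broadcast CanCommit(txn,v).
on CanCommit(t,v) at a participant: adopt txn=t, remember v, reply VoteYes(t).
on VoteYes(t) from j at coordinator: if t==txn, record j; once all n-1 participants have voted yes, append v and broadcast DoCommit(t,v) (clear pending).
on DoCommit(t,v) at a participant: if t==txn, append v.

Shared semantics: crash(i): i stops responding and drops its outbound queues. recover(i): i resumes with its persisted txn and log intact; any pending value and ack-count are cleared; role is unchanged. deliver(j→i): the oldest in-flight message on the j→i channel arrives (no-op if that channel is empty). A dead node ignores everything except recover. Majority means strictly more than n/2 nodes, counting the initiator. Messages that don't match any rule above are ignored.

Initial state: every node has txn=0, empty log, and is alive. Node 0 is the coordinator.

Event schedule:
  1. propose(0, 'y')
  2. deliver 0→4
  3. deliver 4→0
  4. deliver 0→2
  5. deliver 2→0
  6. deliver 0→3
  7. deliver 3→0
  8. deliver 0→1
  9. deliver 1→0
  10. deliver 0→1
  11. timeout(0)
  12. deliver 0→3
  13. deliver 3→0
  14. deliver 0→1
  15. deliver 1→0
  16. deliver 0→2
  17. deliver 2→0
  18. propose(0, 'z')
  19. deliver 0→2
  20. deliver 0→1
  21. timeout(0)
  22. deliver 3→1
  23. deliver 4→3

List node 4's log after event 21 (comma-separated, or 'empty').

empty

e1 propose(0,'y'): 0[coor,t=1,-]
e2 deliver 0→4: 4[part,t=1,-]
e3 deliver 4→0: ·
e4 deliver 0→2: 2[part,t=1,-]
e5 deliver 2→0: ·
e6 deliver 0→3: 3[part,t=1,-]
e7 deliver 3→0: ·
e8 deliver 0→1: 1[part,t=1,-]
e9 deliver 1→0: 0[coor,t=1,y]
e10 deliver 0→1: 1[part,t=1,y]
e11 timeout(0): 0[coor,t=2,y]
e12 deliver 0→3: 3[part,t=1,y]
e13 deliver 3→0: ·
e14 deliver 0→1: 1[part,t=2,y]
e15 deliver 1→0: ·
e16 deliver 0→2: 2[part,t=1,y]
e17 deliver 2→0: ·
e18 propose(0,'z'): 0[coor,t=3,y]
e19 deliver 0→2: 2[part,t=2,y]
e20 deliver 0→1: 1[part,t=3,y]
e21 timeout(0): 0[coor,t=4,y]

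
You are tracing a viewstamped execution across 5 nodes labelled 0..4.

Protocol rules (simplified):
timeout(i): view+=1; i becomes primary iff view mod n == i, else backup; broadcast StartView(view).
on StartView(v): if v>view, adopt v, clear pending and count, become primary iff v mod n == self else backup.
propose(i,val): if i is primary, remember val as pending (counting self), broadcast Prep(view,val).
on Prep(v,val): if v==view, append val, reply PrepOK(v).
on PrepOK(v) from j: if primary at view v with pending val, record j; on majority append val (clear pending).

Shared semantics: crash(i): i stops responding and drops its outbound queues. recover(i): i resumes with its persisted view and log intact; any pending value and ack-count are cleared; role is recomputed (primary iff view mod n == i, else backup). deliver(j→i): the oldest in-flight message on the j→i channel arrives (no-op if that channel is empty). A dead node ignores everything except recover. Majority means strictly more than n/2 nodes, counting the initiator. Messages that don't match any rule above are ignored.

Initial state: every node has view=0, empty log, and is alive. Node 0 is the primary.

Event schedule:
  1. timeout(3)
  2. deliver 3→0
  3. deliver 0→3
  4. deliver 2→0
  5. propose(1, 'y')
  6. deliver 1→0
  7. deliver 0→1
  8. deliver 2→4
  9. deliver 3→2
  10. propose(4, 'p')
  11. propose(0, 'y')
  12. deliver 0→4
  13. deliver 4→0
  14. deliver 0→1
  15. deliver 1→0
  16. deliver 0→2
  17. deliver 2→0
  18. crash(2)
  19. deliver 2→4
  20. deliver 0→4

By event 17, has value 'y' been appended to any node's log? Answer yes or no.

no

step 1 timeout(3): 3={back,v=1,log=-}
step 2 deliver 3→0: 0={back,v=1,log=-}
step 3 deliver 0→3: —
step 4 deliver 2→0: —
step 5 propose(1,'y'): —
step 6 deliver 1→0: —
step 7 deliver 0→1: —
step 8 deliver 2→4: —
step 9 deliver 3→2: 2={back,v=1,log=-}
step 10 propose(4,'p'): —
step 11 propose(0,'y'): —
step 12 deliver 0→4: —
step 13 deliver 4→0: —
step 14 deliver 0→1: —
step 15 deliver 1→0: —
step 16 deliver 0→2: —
step 17 deliver 2→0: —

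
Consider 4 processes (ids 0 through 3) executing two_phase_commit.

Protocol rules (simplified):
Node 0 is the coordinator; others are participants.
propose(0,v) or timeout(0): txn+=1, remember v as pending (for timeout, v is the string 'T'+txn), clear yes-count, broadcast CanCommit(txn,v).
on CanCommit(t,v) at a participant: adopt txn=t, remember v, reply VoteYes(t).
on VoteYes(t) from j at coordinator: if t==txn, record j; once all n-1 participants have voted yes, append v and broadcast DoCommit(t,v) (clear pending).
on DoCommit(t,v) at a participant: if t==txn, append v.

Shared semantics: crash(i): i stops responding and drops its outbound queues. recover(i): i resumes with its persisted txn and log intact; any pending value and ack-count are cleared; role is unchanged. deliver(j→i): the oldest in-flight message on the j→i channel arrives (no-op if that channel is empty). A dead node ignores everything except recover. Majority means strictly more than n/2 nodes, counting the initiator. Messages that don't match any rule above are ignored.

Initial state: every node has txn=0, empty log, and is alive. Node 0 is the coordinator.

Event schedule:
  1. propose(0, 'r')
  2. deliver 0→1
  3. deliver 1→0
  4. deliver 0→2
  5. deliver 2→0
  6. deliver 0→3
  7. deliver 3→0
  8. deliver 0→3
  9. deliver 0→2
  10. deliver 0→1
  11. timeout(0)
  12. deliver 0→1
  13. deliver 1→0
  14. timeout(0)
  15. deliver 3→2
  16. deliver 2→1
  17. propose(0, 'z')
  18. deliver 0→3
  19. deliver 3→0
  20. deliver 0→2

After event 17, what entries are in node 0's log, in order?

r

1. propose(0,'r'):  <0:coor t1 ->
2. deliver 0→1:  <1:part t1 ->
3. deliver 1→0:  nop
4. deliver 0→2:  <2:part t1 ->
5. deliver 2→0:  nop
6. deliver 0→3:  <3:part t1 ->
7. deliver 3→0:  <0:coor t1 r>
8. deliver 0→3:  <3:part t1 r>
9. deliver 0→2:  <2:part t1 r>
10. deliver 0→1:  <1:part t1 r>
11. timeout(0):  <0:coor t2 r>
12. deliver 0→1:  <1:part t2 r>
13. deliver 1→0:  nop
14. timeout(0):  <0:coor t3 r>
15. deliver 3→2:  nop
16. deliver 2→1:  nop
17. propose(0,'z'):  <0:coor t4 r>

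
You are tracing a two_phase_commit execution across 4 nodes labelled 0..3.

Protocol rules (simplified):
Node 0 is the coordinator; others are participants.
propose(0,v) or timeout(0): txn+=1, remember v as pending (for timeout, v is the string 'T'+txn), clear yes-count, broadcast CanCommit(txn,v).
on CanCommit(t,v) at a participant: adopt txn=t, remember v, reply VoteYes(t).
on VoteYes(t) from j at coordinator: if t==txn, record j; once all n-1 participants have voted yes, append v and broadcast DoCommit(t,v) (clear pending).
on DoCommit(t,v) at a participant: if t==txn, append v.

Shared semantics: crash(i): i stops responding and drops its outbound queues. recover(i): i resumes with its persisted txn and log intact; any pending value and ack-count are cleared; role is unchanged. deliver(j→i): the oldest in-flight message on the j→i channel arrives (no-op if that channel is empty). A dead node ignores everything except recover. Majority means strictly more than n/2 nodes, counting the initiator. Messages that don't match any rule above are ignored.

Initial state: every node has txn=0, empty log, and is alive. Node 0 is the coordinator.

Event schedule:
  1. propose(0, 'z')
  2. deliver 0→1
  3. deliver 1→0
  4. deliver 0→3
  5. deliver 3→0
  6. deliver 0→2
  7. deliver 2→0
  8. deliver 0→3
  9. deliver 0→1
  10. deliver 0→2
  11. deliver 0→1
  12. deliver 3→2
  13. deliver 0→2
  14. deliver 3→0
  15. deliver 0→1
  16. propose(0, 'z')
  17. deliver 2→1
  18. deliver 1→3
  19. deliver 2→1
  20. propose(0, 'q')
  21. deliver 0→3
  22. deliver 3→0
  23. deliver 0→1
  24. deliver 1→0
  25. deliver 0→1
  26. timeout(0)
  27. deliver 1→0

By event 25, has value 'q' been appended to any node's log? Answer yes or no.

e1 propose(0,'z'): 0[coor,t=1,-]
e2 deliver 0→1: 1[part,t=1,-]
e3 deliver 1→0: ·
e4 deliver 0→3: 3[part,t=1,-]
e5 deliver 3→0: ·
e6 deliver 0→2: 2[part,t=1,-]
e7 deliver 2→0: 0[coor,t=1,z]
e8 deliver 0→3: 3[part,t=1,z]
e9 deliver 0→1: 1[part,t=1,z]
e10 deliver 0→2: 2[part,t=1,z]
e11 deliver 0→1: ·
e12 deliver 3→2: ·
e13 deliver 0→2: ·
e14 deliver 3→0: ·
e15 deliver 0→1: ·
e16 propose(0,'z'): 0[coor,t=2,z]
e17 deliver 2→1: ·
e18 deliver 1→3: ·
e19 deliver 2→1: ·
e20 propose(0,'q'): 0[coor,t=3,z]
e21 deliver 0→3: 3[part,t=2,z]
e22 deliver 3→0: ·
e23 deliver 0→1: 1[part,t=2,z]
e24 deliver 1→0: ·
e25 deliver 0→1: 1[part,t=3,z]

no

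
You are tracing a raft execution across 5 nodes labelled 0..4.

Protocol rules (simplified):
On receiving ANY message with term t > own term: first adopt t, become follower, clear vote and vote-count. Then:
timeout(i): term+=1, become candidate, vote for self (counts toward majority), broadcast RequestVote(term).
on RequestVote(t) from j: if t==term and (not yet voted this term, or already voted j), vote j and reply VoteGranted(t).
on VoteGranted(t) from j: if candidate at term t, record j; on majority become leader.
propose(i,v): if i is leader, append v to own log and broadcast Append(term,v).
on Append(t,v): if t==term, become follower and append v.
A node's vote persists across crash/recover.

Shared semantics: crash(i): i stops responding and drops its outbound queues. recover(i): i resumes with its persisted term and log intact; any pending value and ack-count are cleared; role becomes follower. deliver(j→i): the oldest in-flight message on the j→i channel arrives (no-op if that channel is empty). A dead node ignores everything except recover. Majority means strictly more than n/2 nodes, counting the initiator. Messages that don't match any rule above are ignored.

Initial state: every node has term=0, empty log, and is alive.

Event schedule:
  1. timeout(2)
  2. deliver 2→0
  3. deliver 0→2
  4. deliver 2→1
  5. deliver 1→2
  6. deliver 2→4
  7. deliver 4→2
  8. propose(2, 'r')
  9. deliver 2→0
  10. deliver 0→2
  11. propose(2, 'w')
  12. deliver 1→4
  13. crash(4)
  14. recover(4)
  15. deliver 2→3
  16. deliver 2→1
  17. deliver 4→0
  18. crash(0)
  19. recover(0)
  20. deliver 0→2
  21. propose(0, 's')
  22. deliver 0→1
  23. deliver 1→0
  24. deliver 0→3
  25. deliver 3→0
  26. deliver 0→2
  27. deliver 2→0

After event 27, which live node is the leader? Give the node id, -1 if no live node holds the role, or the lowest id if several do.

2

after 1 — timeout(2): n2:cand/t1/[-]
after 2 — deliver 2→0: n0:foll/t1/[-]
after 3 — deliver 0→2: ·
after 4 — deliver 2→1: n1:foll/t1/[-]
after 5 — deliver 1→2: n2:lead/t1/[-]
after 6 — deliver 2→4: n4:foll/t1/[-]
after 7 — deliver 4→2: ·
after 8 — propose(2,'r'): n2:lead/t1/[r]
after 9 — deliver 2→0: n0:foll/t1/[r]
after 10 — deliver 0→2: ·
after 11 — propose(2,'w'): n2:lead/t1/[r,w]
after 12 — deliver 1→4: ·
after 13 — crash(4): n4:✗foll/t1/[-]
after 14 — recover(4): n4:foll/t1/[-]
after 15 — deliver 2→3: n3:foll/t1/[-]
after 16 — deliver 2→1: n1:foll/t1/[r]
after 17 — deliver 4→0: ·
after 18 — crash(0): n0:✗foll/t1/[r]
after 19 — recover(0): n0:foll/t1/[r]
after 20 — deliver 0→2: ·
after 21 — propose(0,'s'): ·
after 22 — deliver 0→1: ·
after 23 — deliver 1→0: ·
after 24 — deliver 0→3: ·
after 25 — deliver 3→0: ·
after 26 — deliver 0→2: ·
after 27 — deliver 2→0: n0:foll/t1/[r,w]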